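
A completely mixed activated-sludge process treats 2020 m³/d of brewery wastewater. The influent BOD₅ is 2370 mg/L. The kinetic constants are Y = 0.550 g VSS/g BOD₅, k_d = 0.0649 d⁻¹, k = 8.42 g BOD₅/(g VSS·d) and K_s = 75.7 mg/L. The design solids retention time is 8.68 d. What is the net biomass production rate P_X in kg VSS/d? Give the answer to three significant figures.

From the Monod/SRT balance for a CMAS, S = K_s·(1+k_d θ_c)/[θ_c·(Y k − k_d) − 1] = 75.7 × (1 + 0.0649 × 8.68) / [8.68 × (0.550 × 8.42 − 0.0649) − 1] = 118.3 / 38.63 = 3.063 mg/L.
Y_obs = Y / (1 + k_d θ_c) = 0.550 / (1 + 0.0649 × 8.68) = 0.550 / 1.563 = 0.3518.
Substrate removed = Q·(S₀ − S) = 2020 m³/d × (2370 − 3.06) g/m³ = 4.78×10^6 g/d = 4781 kg/d.
Net biomass production P_X = Y_obs × Q·(S₀ − S) = 0.3518 × 4781 = 1682 kg VSS/d.

P_X ≈ 1680 kg VSS/d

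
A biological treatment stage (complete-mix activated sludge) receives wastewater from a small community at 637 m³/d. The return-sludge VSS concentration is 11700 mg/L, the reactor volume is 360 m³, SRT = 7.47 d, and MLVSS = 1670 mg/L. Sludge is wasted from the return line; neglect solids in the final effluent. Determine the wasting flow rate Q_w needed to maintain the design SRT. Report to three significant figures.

Q_w ≈ 6.88 m³/d

Wasting from the return line (neglecting effluent solids): Q_w = V·X / (θ_c·X_r) = 360.0 × 1670 / (7.47 × 11700) = 6.879 m³/d.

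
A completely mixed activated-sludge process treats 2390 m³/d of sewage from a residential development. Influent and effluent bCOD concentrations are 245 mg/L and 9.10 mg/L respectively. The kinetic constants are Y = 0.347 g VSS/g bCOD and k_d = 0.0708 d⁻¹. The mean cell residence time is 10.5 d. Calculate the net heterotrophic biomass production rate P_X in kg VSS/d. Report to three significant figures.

P_X ≈ 112 kg VSS/d

Correct the yield for decay: Y_obs = Y/(1 + k_d θ_c) = 0.347 / (1 + 0.0708 × 10.5) = 0.347 / 1.743 = 0.1990.
Substrate removed = Q·(S₀ − S) = 2390 m³/d × (245 − 9.10) g/m³ = 5.64×10^5 g/d = 563.8 kg/d.
Biomass produced: P_X = Y_obs·Q·ΔS = 0.1990 × 563.8 ≈ 112.2 kg VSS/d.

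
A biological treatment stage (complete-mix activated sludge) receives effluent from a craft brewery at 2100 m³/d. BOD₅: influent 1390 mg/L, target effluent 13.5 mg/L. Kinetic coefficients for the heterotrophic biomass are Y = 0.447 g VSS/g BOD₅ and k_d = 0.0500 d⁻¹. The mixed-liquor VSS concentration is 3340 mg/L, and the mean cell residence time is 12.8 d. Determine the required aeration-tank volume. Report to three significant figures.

Rearranging the biomass balance for a CMAS with decay, V = Y·Q·ΔS·θ_c / [X·(1+k_d θ_c)] = 0.447 × 2100 × (1390 − 13.5) × 12.8 / [3340 × (1 + 0.0500 × 12.8)] = 1.65×10^7 / 5478 = 3019 m³.

V ≈ 3020 m³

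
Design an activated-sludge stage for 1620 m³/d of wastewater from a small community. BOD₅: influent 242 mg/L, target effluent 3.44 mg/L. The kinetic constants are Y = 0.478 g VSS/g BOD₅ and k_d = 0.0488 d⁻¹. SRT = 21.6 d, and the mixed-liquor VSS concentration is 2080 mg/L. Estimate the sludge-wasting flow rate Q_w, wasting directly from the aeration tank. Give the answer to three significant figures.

Rearranging the biomass balance for a CMAS with decay, V = Y·Q·ΔS·θ_c / [X·(1+k_d θ_c)] = 0.478 × 1620 × (242 − 3.44) × 21.6 / [2080 × (1 + 0.0488 × 21.6)] = 3.99×10^6 / 4272 = 933.9 m³.
For wasting at MLVSS concentration, Q_w = V/θ_c = 933.9/21.6 = 43.24 m³/d.

Q_w ≈ 43.2 m³/d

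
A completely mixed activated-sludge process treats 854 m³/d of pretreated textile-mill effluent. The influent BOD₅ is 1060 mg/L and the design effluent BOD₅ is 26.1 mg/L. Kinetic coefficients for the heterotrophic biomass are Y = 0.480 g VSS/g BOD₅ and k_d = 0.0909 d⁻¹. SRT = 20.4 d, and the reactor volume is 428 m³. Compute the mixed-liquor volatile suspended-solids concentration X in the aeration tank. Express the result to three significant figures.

X ≈ 7080 mg/L

Solving the biomass balance for X: X = Y Q (S₀−S) θ_c / [V (1+k_d θ_c)] = 0.480 × 854 × (1060 − 26.1) × 20.4 / [428 × (1 + 0.0909 × 20.4)] = 7077 mg/L.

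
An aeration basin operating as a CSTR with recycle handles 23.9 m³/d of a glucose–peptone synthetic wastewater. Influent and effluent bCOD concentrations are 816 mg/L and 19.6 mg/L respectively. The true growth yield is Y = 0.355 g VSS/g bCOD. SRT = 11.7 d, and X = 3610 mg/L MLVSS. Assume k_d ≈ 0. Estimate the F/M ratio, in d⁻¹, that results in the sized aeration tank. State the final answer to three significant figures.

With k_d = 0 the design equation reduces to V = Y Q (S₀−S) θ_c / X = 0.355 × 23.9 × (816 − 19.6) × 11.7 / 3610 = 21.90 m³.
Food-to-microorganism ratio F/M = Q S₀ / (V X) = 23.9 × 816 / (21.90 × 3610) = 0.2467 d⁻¹.

F/M ≈ 0.247 d⁻¹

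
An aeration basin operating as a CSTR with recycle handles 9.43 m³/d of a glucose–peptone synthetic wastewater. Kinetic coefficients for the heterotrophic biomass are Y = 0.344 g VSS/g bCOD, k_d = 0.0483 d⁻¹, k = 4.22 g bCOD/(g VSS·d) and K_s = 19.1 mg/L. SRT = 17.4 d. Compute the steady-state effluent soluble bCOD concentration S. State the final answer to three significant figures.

S ≈ 1.50 mg/L

Effluent substrate depends only on kinetics and SRT: S = K_s(1 + k_d θ_c) / [θ_c(Yk − k_d) − 1] = 19.1 × (1 + 0.0483 × 17.4) / [17.4 × (0.344 × 4.22 − 0.0483) − 1] = 35.15 / 23.42 = 1.501 mg/L.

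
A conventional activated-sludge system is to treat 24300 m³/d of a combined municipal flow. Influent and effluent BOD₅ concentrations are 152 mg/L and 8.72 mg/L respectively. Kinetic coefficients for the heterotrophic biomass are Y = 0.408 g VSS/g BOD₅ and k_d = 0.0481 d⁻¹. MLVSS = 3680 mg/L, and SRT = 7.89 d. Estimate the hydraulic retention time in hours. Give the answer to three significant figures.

Rearranging the biomass balance for a CMAS with decay, V = Y·Q·ΔS·θ_c / [X·(1+k_d θ_c)] = 0.408 × 24300 × (152 − 8.72) × 7.89 / [3680 × (1 + 0.0481 × 7.89)] = 1.12×10^7 / 5077 = 2208 m³.
HRT = V/Q = 2208 m³ / 24300 m³·d⁻¹ = 0.09086 d × 24 = 2.181 h.

τ ≈ 2.18 h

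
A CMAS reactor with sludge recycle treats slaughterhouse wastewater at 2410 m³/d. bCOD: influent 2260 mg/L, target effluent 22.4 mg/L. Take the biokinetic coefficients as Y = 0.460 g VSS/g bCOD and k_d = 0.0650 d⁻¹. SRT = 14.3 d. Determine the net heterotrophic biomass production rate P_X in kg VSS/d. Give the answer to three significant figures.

P_X ≈ 1290 kg VSS/d

Correct the yield for decay: Y_obs = Y/(1 + k_d θ_c) = 0.460 / (1 + 0.0650 × 14.3) = 0.460 / 1.929 = 0.2384.
Q·(S₀ − S) = 2410 × (2260 − 22.4) × 10⁻³ = 5393 kg/d removed.
P_X = Y_obs · Q(S₀ − S) = 0.2384 × 5393 = 1286 kg VSS/d.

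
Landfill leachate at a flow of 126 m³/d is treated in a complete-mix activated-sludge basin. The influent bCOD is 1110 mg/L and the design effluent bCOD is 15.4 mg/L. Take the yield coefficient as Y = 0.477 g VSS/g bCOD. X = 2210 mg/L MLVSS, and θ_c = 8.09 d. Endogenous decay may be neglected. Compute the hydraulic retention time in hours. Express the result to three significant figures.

Biomass mass balance (decay neglected): V·X = Y·Q·(S₀ − S)·θ_c, so V = 0.477 × 126 × (1110 − 15.4) × 8.09 / 2210 = 240.8 m³.
Hydraulic retention time τ = V/Q = 240.8 / 126 = 1.911 d = 45.87 h.

τ ≈ 45.9 h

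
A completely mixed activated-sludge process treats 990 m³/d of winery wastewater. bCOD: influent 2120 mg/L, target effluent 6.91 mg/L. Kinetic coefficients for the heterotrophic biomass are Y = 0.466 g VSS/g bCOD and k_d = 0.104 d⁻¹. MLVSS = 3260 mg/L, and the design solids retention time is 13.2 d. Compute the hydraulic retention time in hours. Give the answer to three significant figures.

τ ≈ 40.3 h

Steady-state biomass mass balance: V·X·(1 + k_d·θ_c) = Y·Q·(S₀ − S)·θ_c, so V = 0.466 × 990 × (2120 − 6.91) × 13.2 / [3260 × (1 + 0.104 × 13.2)] = 1.29×10^7 / 7735 = 1664 m³.
Hydraulic retention time τ = V/Q = 1664 / 990 = 1.680 d = 40.33 h.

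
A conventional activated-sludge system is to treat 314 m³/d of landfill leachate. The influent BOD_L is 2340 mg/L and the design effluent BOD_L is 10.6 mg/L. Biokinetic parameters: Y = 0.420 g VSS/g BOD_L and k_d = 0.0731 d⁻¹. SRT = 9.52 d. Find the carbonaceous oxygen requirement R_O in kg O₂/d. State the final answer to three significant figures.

R_O ≈ 474 kg O₂/d

The observed yield is Y_obs = Y/(1 + k_d·θ_c) = 0.420 / (1 + 0.0731 × 9.52) = 0.420 / 1.696 = 0.2477 g VSS per g BOD_L removed.
Mass of BOD_L removed per day: Q(S₀ − S) = 314 × 2329 g/m³ = 731.4 kg/d.
Biomass synthesised: P_X = Y_obs × 731.4 = 181.1 kg VSS/d.
R_O = Q·(S₀ − S) − 1.42·P_X = 731.4 − 1.42 × 181.1 = 474.2 kg O₂/d.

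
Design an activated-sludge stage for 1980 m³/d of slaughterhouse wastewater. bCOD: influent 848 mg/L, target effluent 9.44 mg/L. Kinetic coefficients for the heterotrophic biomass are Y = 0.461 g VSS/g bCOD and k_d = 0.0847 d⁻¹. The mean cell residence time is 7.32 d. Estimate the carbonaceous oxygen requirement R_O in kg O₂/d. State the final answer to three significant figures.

R_O ≈ 989 kg O₂/d

Y_obs = Y / (1 + k_d θ_c) = 0.461 / (1 + 0.0847 × 7.32) = 0.461 / 1.620 = 0.2846.
Q·(S₀ − S) = 1980 × (848 − 9.44) × 10⁻³ = 1660 kg/d removed.
P_X = Y_obs·Q·(S₀ − S) = 0.2846 × 1660 = 472.5 kg VSS/d.
R_O = Q·(S₀ − S) − 1.42·P_X = 1660 − 1.42 × 472.5 = 989.4 kg O₂/d.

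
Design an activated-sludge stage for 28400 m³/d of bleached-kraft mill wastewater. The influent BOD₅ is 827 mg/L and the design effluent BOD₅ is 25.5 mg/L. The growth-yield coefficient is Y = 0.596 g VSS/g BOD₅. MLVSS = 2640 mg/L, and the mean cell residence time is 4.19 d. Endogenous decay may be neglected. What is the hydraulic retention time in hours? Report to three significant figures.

τ ≈ 18.2 h

With k_d = 0 the design equation reduces to V = Y Q (S₀−S) θ_c / X = 0.596 × 28400 × (827 − 25.5) × 4.19 / 2640 = 21532 m³.
Hydraulic retention time τ = V/Q = 21532 / 28400 = 0.7582 d = 18.20 h.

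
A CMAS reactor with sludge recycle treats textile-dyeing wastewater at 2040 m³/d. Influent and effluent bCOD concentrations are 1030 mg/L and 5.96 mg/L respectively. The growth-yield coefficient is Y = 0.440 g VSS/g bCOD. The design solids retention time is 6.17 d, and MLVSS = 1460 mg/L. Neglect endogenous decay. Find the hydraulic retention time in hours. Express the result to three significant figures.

Biomass mass balance (decay neglected): V·X = Y·Q·(S₀ − S)·θ_c, so V = 0.440 × 2040 × (1030 − 5.96) × 6.17 / 1460 = 3884 m³.
HRT = V/Q = 3884 m³ / 2040 m³·d⁻¹ = 1.904 d × 24 = 45.70 h.

τ ≈ 45.7 h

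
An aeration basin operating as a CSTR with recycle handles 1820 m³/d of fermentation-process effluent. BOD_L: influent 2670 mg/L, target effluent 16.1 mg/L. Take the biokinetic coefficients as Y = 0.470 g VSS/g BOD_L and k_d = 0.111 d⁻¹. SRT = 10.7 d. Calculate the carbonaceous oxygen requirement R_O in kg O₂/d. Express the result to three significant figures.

R_O ≈ 3360 kg O₂/d

The observed yield is Y_obs = Y/(1 + k_d·θ_c) = 0.470 / (1 + 0.111 × 10.7) = 0.470 / 2.188 = 0.2148 g VSS per g BOD_L removed.
ΔS = 2670 − 16.1 = 2654 mg/L, so the substrate removal rate is 1820 × 2654/1000 = 4830 kg BOD_L/d.
Net sludge production P_X = 0.2148 × 4830 = 1038 kg VSS/d.
R_O = Q·(S₀ − S) − 1.42·P_X = 4830 − 1.42 × 1038 = 3357 kg O₂/d.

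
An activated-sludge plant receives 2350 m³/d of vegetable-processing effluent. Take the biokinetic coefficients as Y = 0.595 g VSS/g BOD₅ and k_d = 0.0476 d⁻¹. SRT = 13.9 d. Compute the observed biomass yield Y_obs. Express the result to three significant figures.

Y_obs ≈ 0.358 g VSS/g BOD₅

Correct the yield for decay: Y_obs = Y/(1 + k_d θ_c) = 0.595 / (1 + 0.0476 × 13.9) = 0.595 / 1.662 = 0.3581.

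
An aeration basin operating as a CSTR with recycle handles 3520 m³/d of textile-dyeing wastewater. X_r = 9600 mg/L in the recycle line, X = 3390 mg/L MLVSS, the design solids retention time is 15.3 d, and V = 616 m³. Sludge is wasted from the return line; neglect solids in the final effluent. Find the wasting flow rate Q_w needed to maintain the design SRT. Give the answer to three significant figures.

Q_w ≈ 14.2 m³/d

Wasting from the return line (neglecting effluent solids): Q_w = V·X / (θ_c·X_r) = 616.0 × 3390 / (15.3 × 9600) = 14.22 m³/d.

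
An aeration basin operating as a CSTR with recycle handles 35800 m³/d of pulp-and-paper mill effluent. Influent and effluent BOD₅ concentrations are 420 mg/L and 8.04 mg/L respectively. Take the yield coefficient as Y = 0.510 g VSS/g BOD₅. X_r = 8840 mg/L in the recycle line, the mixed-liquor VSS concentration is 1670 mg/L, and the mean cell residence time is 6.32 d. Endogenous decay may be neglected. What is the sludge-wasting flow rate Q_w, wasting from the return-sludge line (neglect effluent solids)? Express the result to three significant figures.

Q_w ≈ 851 m³/d

Biomass mass balance (decay neglected): V·X = Y·Q·(S₀ − S)·θ_c, so V = 0.510 × 35800 × (420 − 8.04) × 6.32 / 1670 = 28465 m³.
Wasting from the return line (neglecting effluent solids): Q_w = V·X / (θ_c·X_r) = 28465 × 1670 / (6.32 × 8840) = 850.9 m³/d.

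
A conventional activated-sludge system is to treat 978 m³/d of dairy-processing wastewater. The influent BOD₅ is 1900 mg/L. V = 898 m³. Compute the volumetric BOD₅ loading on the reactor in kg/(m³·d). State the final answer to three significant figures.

L_v ≈ 2.07 kg BOD₅/(m³·d)

L_v = Q S₀ / V = 978 × 1900 × 10⁻³ / 898.0 = 2.069 kg/(m³·d).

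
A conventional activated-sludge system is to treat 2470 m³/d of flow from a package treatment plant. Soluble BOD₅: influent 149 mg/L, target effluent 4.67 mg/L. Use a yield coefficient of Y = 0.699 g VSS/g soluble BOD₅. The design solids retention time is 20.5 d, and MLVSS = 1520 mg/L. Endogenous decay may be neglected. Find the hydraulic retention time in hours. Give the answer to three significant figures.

Biomass mass balance (decay neglected): V·X = Y·Q·(S₀ − S)·θ_c, so V = 0.699 × 2470 × (149 − 4.67) × 20.5 / 1520 = 3361 m³.
HRT = V/Q = 3361 m³ / 2470 m³·d⁻¹ = 1.361 d × 24 = 32.66 h.

τ ≈ 32.7 h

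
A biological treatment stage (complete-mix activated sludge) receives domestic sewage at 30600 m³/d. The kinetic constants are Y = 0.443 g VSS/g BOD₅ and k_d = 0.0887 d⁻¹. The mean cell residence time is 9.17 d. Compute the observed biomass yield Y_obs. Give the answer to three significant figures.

Observed yield with endogenous decay: Y_obs = Y / (1 + k_d·θ_c) = 0.443 / (1 + 0.0887 × 9.17) = 0.443 / 1.813 = 0.2443 g VSS/g BOD₅.

Y_obs ≈ 0.244 g VSS/g BOD₅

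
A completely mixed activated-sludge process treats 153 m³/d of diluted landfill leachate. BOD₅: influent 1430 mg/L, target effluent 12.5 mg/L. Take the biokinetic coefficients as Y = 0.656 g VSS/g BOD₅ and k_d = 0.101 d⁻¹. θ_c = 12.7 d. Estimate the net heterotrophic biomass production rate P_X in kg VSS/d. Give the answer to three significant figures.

Y_obs = Y / (1 + k_d θ_c) = 0.656 / (1 + 0.101 × 12.7) = 0.656 / 2.283 = 0.2874.
ΔS = 1430 − 12.5 = 1418 mg/L, so the substrate removal rate is 153 × 1418/1000 = 216.9 kg BOD₅/d.
So the net sludge growth is P_X = 0.2874 × 216.9 = 62.33 kg VSS/d.

P_X ≈ 62.3 kg VSS/d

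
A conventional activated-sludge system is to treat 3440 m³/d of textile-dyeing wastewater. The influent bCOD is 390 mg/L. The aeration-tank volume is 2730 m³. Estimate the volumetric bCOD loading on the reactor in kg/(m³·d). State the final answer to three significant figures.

L_v ≈ 0.491 kg bCOD/(m³·d)

L_v = Q S₀ / V = 3440 × 390 × 10⁻³ / 2730 = 0.4914 kg/(m³·d).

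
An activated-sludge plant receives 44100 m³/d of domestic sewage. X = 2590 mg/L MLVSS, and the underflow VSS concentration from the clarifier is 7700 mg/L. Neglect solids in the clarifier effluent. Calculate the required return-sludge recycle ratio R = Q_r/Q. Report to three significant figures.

R = Q_r/Q = X/(X_r − X) = 2590 / (7700 − 2590) = 0.5068.

R ≈ 0.507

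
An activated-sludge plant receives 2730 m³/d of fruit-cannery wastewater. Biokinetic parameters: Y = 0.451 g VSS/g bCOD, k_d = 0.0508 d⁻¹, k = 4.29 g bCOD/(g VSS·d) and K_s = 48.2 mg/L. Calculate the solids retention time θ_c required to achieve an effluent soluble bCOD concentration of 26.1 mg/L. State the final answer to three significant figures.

θ_c ≈ 1.59 d

At the target effluent, Y k S/(K_s+S) = 0.451×4.29×26.1/74.30 = 0.6797 d⁻¹.
1/θ_c = 0.6797 − 0.0508 = 0.6289 d⁻¹, so θ_c = 1.590 d.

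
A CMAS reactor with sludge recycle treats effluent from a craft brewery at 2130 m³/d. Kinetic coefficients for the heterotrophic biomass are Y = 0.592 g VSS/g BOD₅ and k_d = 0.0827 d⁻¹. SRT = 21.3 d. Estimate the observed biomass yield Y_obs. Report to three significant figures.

Y_obs ≈ 0.214 g VSS/g BOD₅

Y_obs = Y / (1 + k_d θ_c) = 0.592 / (1 + 0.0827 × 21.3) = 0.592 / 2.762 = 0.2144.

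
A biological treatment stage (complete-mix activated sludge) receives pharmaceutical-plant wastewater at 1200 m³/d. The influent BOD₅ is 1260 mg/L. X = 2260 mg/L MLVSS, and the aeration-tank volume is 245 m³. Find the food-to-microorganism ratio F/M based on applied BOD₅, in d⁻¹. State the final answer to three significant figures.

F/M = Q·S₀ / (V·X) = 1200 × 1260 / (245.0 × 2260) = 2.731 g BOD₅·(g VSS·d)⁻¹.

F/M ≈ 2.73 d⁻¹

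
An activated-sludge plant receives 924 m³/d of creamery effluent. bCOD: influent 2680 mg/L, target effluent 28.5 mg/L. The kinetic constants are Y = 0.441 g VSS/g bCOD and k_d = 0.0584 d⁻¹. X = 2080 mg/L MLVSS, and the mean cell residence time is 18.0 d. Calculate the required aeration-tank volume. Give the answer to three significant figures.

V ≈ 4560 m³

Rearranging the biomass balance for a CMAS with decay, V = Y·Q·ΔS·θ_c / [X·(1+k_d θ_c)] = 0.441 × 924 × (2680 − 28.5) × 18.0 / [2080 × (1 + 0.0584 × 18.0)] = 1.94×10^7 / 4266 = 4558 m³.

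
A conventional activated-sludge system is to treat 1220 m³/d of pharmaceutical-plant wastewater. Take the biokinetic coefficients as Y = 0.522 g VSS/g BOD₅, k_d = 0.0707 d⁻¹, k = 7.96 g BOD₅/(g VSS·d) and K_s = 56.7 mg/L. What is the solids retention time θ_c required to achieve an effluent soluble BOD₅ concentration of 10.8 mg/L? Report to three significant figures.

θ_c ≈ 1.68 d

At the target effluent, Y k S/(K_s+S) = 0.522×7.96×10.8/67.50 = 0.6648 d⁻¹.
Then 1/θ_c = μ − k_d = 0.6648 − 0.0707 = 0.5941 d⁻¹, giving θ_c = 1.683 d.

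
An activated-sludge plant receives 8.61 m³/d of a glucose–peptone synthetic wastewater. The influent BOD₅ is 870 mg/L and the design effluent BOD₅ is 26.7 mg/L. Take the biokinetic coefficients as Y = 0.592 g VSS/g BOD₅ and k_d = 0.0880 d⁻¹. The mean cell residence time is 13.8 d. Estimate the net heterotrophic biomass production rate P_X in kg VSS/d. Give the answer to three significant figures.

P_X ≈ 1.94 kg VSS/d

Y_obs = Y / (1 + k_d θ_c) = 0.592 / (1 + 0.0880 × 13.8) = 0.592 / 2.214 = 0.2673.
Q·(S₀ − S) = 8.61 × (870 − 26.7) × 10⁻³ = 7.261 kg/d removed.
Net biomass production P_X = Y_obs × Q·(S₀ − S) = 0.2673 × 7.261 = 1.941 kg VSS/d.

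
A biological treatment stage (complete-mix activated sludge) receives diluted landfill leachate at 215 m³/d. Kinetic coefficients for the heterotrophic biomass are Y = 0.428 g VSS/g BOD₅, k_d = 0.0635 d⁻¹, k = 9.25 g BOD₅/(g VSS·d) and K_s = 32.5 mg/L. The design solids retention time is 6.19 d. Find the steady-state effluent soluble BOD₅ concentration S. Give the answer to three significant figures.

S ≈ 1.96 mg/L

From the Monod/SRT balance for a CMAS, S = K_s·(1+k_d θ_c)/[θ_c·(Y k − k_d) − 1] = 32.5 × (1 + 0.0635 × 6.19) / [6.19 × (0.428 × 9.25 − 0.0635) − 1] = 45.27 / 23.11 = 1.959 mg/L.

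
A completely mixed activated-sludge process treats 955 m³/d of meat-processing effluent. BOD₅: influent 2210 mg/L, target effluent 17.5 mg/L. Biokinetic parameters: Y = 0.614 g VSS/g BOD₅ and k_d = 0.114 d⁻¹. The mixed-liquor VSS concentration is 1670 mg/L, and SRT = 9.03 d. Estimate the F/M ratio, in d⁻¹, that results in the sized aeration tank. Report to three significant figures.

F/M ≈ 0.369 d⁻¹

From the SRT design equation V = Y Q (S₀−S) θ_c / [X (1 + k_d θ_c)] = 0.614 × 955 × (2210 − 17.5) × 9.03 / [1670 × (1 + 0.114 × 9.03)] = 1.16×10^7 / 3389 = 3425 m³.
F/M = Q·S₀ / (V·X) = 955 × 2210 / (3425 × 1670) = 0.3690 g BOD₅·(g VSS·d)⁻¹.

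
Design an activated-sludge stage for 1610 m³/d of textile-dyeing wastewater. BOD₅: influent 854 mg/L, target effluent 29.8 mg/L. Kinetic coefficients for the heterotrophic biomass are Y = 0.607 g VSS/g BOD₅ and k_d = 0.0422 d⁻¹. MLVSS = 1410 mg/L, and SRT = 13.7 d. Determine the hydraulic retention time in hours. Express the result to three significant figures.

Steady-state biomass mass balance: V·X·(1 + k_d·θ_c) = Y·Q·(S₀ − S)·θ_c, so V = 0.607 × 1610 × (854 − 29.8) × 13.7 / [1410 × (1 + 0.0422 × 13.7)] = 1.1×10^7 / 2225 = 4959 m³.
HRT = V/Q = 4959 m³ / 1610 m³·d⁻¹ = 3.080 d × 24 = 73.92 h.

τ ≈ 73.9 h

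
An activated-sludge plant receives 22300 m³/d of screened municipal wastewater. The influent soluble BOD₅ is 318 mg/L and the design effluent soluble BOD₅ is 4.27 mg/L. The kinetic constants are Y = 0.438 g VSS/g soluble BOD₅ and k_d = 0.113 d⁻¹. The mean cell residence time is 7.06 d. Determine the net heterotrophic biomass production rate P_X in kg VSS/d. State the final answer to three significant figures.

P_X ≈ 1700 kg VSS/d

Y_obs = Y / (1 + k_d θ_c) = 0.438 / (1 + 0.113 × 7.06) = 0.438 / 1.798 = 0.2436.
Mass of soluble BOD₅ removed per day: Q(S₀ − S) = 22300 × 313.7 g/m³ = 6996 kg/d.
Net biomass production P_X = Y_obs × Q·(S₀ − S) = 0.2436 × 6996 = 1705 kg VSS/d.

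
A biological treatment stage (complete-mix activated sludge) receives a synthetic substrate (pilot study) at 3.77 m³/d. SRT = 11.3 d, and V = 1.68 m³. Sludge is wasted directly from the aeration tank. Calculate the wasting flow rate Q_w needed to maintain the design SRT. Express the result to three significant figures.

Q_w ≈ 0.149 m³/d

For wasting at MLVSS concentration, Q_w = V/θ_c = 1.680/11.3 = 0.1487 m³/d.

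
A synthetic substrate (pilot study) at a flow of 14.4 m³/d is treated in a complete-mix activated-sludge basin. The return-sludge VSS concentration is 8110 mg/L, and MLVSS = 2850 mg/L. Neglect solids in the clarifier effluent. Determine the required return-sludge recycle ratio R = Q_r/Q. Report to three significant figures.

R ≈ 0.542

R = Q_r/Q = X/(X_r − X) = 2850 / (8110 − 2850) = 0.5418.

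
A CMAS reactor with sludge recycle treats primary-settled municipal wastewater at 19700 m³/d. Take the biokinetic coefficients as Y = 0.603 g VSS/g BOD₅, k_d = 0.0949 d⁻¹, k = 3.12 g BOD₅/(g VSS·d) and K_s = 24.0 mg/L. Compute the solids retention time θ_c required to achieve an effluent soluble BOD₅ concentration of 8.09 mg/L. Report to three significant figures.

θ_c ≈ 2.64 d

From 1/θ_c = Y·k·S/(K_s + S) − k_d: Y·k·S/(K_s+S) = 0.603 × 3.12 × 8.09 / (24.0 + 8.09) = 0.4743 d⁻¹.
1/θ_c = 0.4743 − 0.0949 = 0.3794 d⁻¹, so θ_c = 2.636 d.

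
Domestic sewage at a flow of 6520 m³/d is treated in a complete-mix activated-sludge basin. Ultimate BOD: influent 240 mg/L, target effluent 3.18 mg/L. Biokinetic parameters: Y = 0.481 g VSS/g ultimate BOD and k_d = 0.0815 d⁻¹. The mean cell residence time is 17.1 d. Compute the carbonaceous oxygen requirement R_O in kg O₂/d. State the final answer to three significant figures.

Correct the yield for decay: Y_obs = Y/(1 + k_d θ_c) = 0.481 / (1 + 0.0815 × 17.1) = 0.481 / 2.394 = 0.2009.
Substrate removed = Q·(S₀ − S) = 6520 m³/d × (240 − 3.18) g/m³ = 1.54×10^6 g/d = 1544 kg/d.
Net sludge production P_X = 0.2009 × 1544 = 310.3 kg VSS/d.
R_O = Q·ΔS − 1.42 P_X = 1544 − 440.6 = 1103 kg O₂/d.

R_O ≈ 1100 kg O₂/d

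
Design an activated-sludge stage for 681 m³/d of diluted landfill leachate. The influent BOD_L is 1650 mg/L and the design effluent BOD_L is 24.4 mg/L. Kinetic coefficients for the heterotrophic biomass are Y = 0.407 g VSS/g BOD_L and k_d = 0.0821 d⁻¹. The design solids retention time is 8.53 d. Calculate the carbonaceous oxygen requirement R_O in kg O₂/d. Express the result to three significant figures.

R_O ≈ 731 kg O₂/d

Y_obs = Y / (1 + k_d θ_c) = 0.407 / (1 + 0.0821 × 8.53) = 0.407 / 1.700 = 0.2394.
Mass of BOD_L removed per day: Q(S₀ − S) = 681 × 1626 g/m³ = 1107 kg/d.
Biomass synthesised: P_X = Y_obs × 1107 = 265.0 kg VSS/d.
R_O = Q·(S₀ − S) − 1.42·P_X = 1107 − 1.42 × 265.0 = 730.8 kg O₂/d.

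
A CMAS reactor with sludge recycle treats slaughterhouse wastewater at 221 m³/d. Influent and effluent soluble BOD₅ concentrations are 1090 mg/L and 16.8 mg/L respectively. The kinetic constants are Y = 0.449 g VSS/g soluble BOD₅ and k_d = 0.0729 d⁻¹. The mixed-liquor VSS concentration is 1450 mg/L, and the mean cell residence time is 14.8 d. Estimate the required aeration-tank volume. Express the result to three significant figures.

Steady-state biomass mass balance: V·X·(1 + k_d·θ_c) = Y·Q·(S₀ − S)·θ_c, so V = 0.449 × 221 × (1090 − 16.8) × 14.8 / [1450 × (1 + 0.0729 × 14.8)] = 1.58×10^6 / 3014 = 522.8 m³.

V ≈ 523 m³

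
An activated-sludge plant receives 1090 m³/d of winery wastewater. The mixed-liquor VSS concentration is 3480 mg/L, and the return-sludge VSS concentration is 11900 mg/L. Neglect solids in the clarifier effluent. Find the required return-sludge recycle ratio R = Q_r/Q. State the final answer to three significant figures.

R ≈ 0.413

R = Q_r/Q = X/(X_r − X) = 3480 / (11900 − 3480) = 0.4133.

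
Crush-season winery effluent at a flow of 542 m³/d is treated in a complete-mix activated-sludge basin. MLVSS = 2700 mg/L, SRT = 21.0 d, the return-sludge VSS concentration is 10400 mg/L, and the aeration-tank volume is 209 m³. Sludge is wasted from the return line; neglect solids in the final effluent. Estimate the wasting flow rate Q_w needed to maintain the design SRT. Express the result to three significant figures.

Q_w ≈ 2.58 m³/d

Q_w = (V·X)/(θ_c X_r) = 209.0 × 2700 / (21.0 × 10400) = 2.584 m³/d.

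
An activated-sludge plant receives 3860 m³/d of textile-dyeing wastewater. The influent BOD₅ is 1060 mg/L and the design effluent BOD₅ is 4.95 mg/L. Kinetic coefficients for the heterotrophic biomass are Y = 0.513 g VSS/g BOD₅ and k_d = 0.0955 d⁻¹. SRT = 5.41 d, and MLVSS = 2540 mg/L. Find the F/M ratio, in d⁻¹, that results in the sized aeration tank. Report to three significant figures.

Rearranging the biomass balance for a CMAS with decay, V = Y·Q·ΔS·θ_c / [X·(1+k_d θ_c)] = 0.513 × 3860 × (1060 − 4.95) × 5.41 / [2540 × (1 + 0.0955 × 5.41)] = 1.13×10^7 / 3852 = 2934 m³.
Food-to-microorganism ratio F/M = Q S₀ / (V X) = 3860 × 1060 / (2934 × 2540) = 0.5490 d⁻¹.

F/M ≈ 0.549 d⁻¹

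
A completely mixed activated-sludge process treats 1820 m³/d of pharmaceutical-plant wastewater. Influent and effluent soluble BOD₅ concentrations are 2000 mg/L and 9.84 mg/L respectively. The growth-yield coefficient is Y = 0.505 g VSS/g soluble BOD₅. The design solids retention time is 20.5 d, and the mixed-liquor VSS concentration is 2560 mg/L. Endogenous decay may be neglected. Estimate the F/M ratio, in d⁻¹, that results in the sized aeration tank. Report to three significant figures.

Biomass mass balance (decay neglected): V·X = Y·Q·(S₀ − S)·θ_c, so V = 0.505 × 1820 × (2000 − 9.84) × 20.5 / 2560 = 14648 m³.
F/M = applied load / biomass = Q·S₀/(V·X) = 1820 × 2000 / (14648 × 2560) = 0.09707 d⁻¹.

F/M ≈ 0.0971 d⁻¹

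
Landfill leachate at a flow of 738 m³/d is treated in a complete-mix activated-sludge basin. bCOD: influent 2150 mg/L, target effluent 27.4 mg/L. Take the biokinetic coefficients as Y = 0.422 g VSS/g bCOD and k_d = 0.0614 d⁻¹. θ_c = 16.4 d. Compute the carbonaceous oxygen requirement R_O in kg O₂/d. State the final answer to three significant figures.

Observed yield with endogenous decay: Y_obs = Y / (1 + k_d·θ_c) = 0.422 / (1 + 0.0614 × 16.4) = 0.422 / 2.007 = 0.2103 g VSS/g bCOD.
Q·(S₀ − S) = 738 × (2150 − 27.4) × 10⁻³ = 1566 kg/d removed.
P_X = Y_obs·Q·(S₀ − S) = 0.2103 × 1566 = 329.4 kg VSS/d.
Carbonaceous O₂ demand = substrate oxidised − cell-mass equivalent = 1566 − 1.42 × 329.4 = 1099 kg O₂/d.

R_O ≈ 1100 kg O₂/d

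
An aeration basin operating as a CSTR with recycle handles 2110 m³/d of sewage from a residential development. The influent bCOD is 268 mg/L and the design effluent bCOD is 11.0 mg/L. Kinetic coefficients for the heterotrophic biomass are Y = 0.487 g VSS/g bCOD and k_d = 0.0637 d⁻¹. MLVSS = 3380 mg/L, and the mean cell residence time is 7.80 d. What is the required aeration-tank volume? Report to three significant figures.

Rearranging the biomass balance for a CMAS with decay, V = Y·Q·ΔS·θ_c / [X·(1+k_d θ_c)] = 0.487 × 2110 × (268 − 11.0) × 7.80 / [3380 × (1 + 0.0637 × 7.80)] = 2.06×10^6 / 5059 = 407.1 m³.

V ≈ 407 m³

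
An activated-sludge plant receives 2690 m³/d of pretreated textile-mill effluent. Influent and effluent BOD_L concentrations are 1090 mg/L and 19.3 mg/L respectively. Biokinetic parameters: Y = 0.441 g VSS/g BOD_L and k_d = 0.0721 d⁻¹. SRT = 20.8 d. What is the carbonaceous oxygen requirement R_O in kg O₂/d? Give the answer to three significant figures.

R_O ≈ 2160 kg O₂/d

The observed yield is Y_obs = Y/(1 + k_d·θ_c) = 0.441 / (1 + 0.0721 × 20.8) = 0.441 / 2.500 = 0.1764 g VSS per g BOD_L removed.
Substrate removed = Q·(S₀ − S) = 2690 m³/d × (1090 − 19.3) g/m³ = 2.88×10^6 g/d = 2880 kg/d.
Biomass synthesised: P_X = Y_obs × 2880 = 508.1 kg VSS/d.
R_O = Q·ΔS − 1.42 P_X = 2880 − 721.5 = 2159 kg O₂/d.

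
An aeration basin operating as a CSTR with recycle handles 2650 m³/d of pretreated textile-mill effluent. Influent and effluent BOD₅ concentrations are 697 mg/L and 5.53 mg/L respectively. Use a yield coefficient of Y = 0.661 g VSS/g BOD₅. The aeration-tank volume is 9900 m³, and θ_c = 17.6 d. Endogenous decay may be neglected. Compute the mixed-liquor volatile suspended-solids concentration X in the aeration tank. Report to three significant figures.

From V·X = Y·Q·(S₀ − S)·θ_c (decay neglected): X = 0.661 × 2650 × (697 − 5.53) × 17.6 / 9900 = 2153 mg/L.

X ≈ 2150 mg/L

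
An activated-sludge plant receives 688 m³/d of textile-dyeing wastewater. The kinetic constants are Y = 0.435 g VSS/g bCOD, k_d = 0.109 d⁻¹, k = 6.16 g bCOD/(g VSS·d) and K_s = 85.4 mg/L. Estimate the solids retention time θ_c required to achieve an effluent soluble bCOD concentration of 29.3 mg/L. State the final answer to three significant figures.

From 1/θ_c = Y·k·S/(K_s + S) − k_d: Y·k·S/(K_s+S) = 0.435 × 6.16 × 29.3 / (85.4 + 29.3) = 0.6845 d⁻¹.
1/θ_c = 0.6845 − 0.109 = 0.5755 d⁻¹, so θ_c = 1.738 d.

θ_c ≈ 1.74 d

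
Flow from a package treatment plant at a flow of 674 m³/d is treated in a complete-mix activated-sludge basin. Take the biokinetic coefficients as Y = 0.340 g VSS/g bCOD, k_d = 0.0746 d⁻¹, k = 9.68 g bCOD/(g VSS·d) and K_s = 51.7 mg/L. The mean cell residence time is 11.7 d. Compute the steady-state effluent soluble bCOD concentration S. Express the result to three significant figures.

S ≈ 2.64 mg/L

From the Monod/SRT balance for a CMAS, S = K_s·(1+k_d θ_c)/[θ_c·(Y k − k_d) − 1] = 51.7 × (1 + 0.0746 × 11.7) / [11.7 × (0.340 × 9.68 − 0.0746) − 1] = 96.82 / 36.63 = 2.643 mg/L.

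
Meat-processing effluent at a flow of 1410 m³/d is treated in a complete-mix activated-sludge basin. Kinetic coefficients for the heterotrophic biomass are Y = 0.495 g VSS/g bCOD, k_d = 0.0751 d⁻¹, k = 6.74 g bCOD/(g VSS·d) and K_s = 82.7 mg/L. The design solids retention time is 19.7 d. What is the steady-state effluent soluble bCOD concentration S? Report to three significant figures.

Effluent substrate depends only on kinetics and SRT: S = K_s(1 + k_d θ_c) / [θ_c(Yk − k_d) − 1] = 82.7 × (1 + 0.0751 × 19.7) / [19.7 × (0.495 × 6.74 − 0.0751) − 1] = 205.1 / 63.25 = 3.242 mg/L.

S ≈ 3.24 mg/L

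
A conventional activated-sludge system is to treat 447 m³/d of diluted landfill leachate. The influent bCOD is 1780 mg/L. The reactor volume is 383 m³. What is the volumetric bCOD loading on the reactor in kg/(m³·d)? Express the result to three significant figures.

L_v = Q S₀ / V = 447 × 1780 × 10⁻³ / 383.0 = 2.077 kg/(m³·d).

L_v ≈ 2.08 kg bCOD/(m³·d)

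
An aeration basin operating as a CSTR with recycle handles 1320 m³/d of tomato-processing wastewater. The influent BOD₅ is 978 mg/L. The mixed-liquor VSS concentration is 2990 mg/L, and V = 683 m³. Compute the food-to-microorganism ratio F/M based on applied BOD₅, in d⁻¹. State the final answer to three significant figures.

F/M ≈ 0.632 d⁻¹

F/M = applied load / biomass = Q·S₀/(V·X) = 1320 × 978 / (683.0 × 2990) = 0.6322 d⁻¹.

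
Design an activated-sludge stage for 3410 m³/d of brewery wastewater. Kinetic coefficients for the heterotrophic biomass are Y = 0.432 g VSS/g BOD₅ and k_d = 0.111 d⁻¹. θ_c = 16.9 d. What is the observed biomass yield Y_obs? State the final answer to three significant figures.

Y_obs ≈ 0.150 g VSS/g BOD₅

Y_obs = Y / (1 + k_d θ_c) = 0.432 / (1 + 0.111 × 16.9) = 0.432 / 2.876 = 0.1502.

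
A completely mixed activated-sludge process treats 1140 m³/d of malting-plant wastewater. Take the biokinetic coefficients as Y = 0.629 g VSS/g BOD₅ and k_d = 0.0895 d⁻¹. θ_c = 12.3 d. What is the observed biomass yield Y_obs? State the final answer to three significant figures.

Y_obs ≈ 0.299 g VSS/g BOD₅

Observed yield with endogenous decay: Y_obs = Y / (1 + k_d·θ_c) = 0.629 / (1 + 0.0895 × 12.3) = 0.629 / 2.101 = 0.2994 g VSS/g BOD₅.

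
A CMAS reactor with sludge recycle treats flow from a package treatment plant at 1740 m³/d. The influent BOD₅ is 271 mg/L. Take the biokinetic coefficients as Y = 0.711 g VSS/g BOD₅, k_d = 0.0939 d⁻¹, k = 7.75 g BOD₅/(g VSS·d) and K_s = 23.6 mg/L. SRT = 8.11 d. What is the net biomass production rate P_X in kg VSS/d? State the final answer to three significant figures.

For a completely mixed reactor with recycle the Lawrence–McCarty relation gives S = K_s·(1 + k_d·θ_c) / [θ_c·(Y·k − k_d) − 1] = 23.6 × (1 + 0.0939 × 8.11) / [8.11 × (0.711 × 7.75 − 0.0939) − 1] = 41.57 / 42.93 = 0.9684 mg/L.
Correct the yield for decay: Y_obs = Y/(1 + k_d θ_c) = 0.711 / (1 + 0.0939 × 8.11) = 0.711 / 1.762 = 0.4036.
ΔS = 271 − 0.968 = 270.0 mg/L, so the substrate removal rate is 1740 × 270.0/1000 = 469.9 kg BOD₅/d.
P_X = Y_obs · Q(S₀ − S) = 0.4036 × 469.9 = 189.6 kg VSS/d.

P_X ≈ 190 kg VSS/d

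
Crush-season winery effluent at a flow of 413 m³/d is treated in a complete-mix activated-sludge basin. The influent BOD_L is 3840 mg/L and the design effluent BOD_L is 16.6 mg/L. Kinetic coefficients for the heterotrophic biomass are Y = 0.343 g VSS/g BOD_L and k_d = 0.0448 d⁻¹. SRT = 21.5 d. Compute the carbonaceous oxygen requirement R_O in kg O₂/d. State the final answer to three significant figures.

Observed yield with endogenous decay: Y_obs = Y / (1 + k_d·θ_c) = 0.343 / (1 + 0.0448 × 21.5) = 0.343 / 1.963 = 0.1747 g VSS/g BOD_L.
ΔS = 3840 − 16.6 = 3823 mg/L, so the substrate removal rate is 413 × 3823/1000 = 1579 kg BOD_L/d.
Net sludge production P_X = 0.1747 × 1579 = 275.9 kg VSS/d.
R_O = Q·ΔS − 1.42 P_X = 1579 − 391.8 = 1187 kg O₂/d.

R_O ≈ 1190 kg O₂/d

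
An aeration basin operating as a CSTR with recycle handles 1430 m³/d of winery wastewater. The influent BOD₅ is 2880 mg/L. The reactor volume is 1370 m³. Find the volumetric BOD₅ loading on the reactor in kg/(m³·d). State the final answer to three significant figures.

L_v ≈ 3.01 kg BOD₅/(m³·d)

Applied BOD₅ load per unit volume = Q·S₀/V = (1430 × 2880/1000)/1370 = 3.006 kg BOD₅·m⁻³·d⁻¹.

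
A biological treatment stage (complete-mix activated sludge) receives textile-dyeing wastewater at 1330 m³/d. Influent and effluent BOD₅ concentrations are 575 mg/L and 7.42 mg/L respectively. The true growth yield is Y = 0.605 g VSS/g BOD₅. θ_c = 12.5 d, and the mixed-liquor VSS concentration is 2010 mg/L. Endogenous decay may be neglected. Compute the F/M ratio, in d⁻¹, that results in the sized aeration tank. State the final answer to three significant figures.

With k_d = 0 the design equation reduces to V = Y Q (S₀−S) θ_c / X = 0.605 × 1330 × (575 − 7.42) × 12.5 / 2010 = 2840 m³.
F/M = Q·S₀ / (V·X) = 1330 × 575 / (2840 × 2010) = 0.1340 g BOD₅·(g VSS·d)⁻¹.

F/M ≈ 0.134 d⁻¹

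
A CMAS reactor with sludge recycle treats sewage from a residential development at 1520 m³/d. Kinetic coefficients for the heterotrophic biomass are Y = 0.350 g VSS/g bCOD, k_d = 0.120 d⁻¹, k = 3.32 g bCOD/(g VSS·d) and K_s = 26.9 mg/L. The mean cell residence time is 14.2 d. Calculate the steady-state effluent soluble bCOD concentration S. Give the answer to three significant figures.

S ≈ 5.27 mg/L

Effluent substrate depends only on kinetics and SRT: S = K_s(1 + k_d θ_c) / [θ_c(Yk − k_d) − 1] = 26.9 × (1 + 0.120 × 14.2) / [14.2 × (0.350 × 3.32 − 0.120) − 1] = 72.74 / 13.80 = 5.272 mg/L.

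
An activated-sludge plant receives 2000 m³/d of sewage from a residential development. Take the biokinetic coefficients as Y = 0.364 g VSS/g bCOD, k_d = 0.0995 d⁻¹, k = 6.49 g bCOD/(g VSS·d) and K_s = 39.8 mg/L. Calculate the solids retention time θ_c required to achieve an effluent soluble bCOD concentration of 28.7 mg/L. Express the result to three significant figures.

θ_c ≈ 1.12 d

At the target effluent, Y k S/(K_s+S) = 0.364×6.49×28.7/68.50 = 0.9898 d⁻¹.
Then 1/θ_c = μ − k_d = 0.9898 − 0.0995 = 0.8903 d⁻¹, giving θ_c = 1.123 d.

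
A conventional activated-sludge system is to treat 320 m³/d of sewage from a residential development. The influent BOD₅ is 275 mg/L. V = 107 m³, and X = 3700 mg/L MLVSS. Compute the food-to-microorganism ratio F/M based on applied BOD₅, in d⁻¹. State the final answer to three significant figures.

F/M ≈ 0.222 d⁻¹

F/M = applied load / biomass = Q·S₀/(V·X) = 320 × 275 / (107.0 × 3700) = 0.2223 d⁻¹.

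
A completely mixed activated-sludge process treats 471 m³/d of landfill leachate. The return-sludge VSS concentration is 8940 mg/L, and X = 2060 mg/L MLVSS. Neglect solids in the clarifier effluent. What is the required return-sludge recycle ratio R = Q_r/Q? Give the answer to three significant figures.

Mass balance around the secondary clarifier (neglecting effluent solids): R = X / (X_r − X) = 2060 / (8940 − 2060) = 0.2994.

R ≈ 0.299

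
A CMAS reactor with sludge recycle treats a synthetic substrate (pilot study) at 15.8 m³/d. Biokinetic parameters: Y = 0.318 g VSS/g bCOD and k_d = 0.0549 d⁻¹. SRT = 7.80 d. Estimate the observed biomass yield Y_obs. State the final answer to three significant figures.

Correct the yield for decay: Y_obs = Y/(1 + k_d θ_c) = 0.318 / (1 + 0.0549 × 7.80) = 0.318 / 1.428 = 0.2227.

Y_obs ≈ 0.223 g VSS/g bCOD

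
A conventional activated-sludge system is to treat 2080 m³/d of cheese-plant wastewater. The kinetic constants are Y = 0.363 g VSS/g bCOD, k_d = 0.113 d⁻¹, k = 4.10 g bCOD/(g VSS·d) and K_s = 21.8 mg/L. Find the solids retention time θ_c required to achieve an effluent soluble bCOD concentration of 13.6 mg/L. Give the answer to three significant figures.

Specific growth rate at S = 13.6 mg/L: μ = YkS/(K_s+S) = 0.363·4.10·13.6/(21.8+13.6) = 0.5718 d⁻¹.
Then 1/θ_c = μ − k_d = 0.5718 − 0.113 = 0.4588 d⁻¹, giving θ_c = 2.180 d.

θ_c ≈ 2.18 d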